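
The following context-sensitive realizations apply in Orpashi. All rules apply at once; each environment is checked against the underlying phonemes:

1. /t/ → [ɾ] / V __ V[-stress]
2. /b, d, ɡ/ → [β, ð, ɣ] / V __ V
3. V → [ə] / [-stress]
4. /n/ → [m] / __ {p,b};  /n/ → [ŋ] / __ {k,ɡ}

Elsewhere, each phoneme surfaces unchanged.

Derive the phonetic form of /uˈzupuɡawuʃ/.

/u/ — word-initial, in an unstressed syllable — surfaces as [ə] (rule 3).
/u/ (between /z/ and /p/) fails the environment for rule 3, so it stays [u].
Rule 3 applies to /u/ (between /p/ and /ɡ/: in an unstressed syllable) → [ə].
Rule 2 applies to /ɡ/ (between /u/ and /a/: between two vowels) → [ɣ].
/a/ — between /ɡ/ and /w/, in an unstressed syllable — surfaces as [ə] (rule 3).
/u/ — between /w/ and /ʃ/, in an unstressed syllable — surfaces as [ə] (rule 3).

[əˈzupəɣəwəʃ]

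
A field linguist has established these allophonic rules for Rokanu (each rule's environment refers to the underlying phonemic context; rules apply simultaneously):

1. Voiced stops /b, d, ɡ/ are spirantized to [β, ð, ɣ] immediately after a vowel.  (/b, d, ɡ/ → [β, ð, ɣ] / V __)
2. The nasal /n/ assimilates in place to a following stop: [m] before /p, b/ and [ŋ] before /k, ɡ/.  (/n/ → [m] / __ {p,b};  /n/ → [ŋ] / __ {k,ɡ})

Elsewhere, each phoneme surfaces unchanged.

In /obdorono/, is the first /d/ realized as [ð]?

/d/ — between /b/ and /o/; rule 1 does not apply here → [d].
The actual realization is [d], not [ð].

No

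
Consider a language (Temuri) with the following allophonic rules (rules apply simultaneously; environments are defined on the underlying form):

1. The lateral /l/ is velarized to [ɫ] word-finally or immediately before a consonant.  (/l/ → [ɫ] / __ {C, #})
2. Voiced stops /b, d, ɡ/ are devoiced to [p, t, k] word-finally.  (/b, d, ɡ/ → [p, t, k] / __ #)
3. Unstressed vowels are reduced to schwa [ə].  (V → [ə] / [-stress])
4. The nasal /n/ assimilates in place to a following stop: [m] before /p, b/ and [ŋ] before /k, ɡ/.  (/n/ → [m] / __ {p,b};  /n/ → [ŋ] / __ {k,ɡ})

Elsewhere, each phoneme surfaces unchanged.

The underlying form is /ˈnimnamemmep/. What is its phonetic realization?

[ˈnimnəməmməp]

/n/ — word-initial; rule 4 does not apply here → [n].
/i/ (between /n/ and /m/) fails the environment for rule 3, so it stays [i].
/n/ — between /m/ and /a/; rule 4 does not apply here → [n].
Rule 3 applies to /a/ (between /n/ and /m/: in an unstressed syllable) → [ə].
/e/ — between /m/ and /m/, in an unstressed syllable — surfaces as [ə] (rule 3).
/e/ (between /m/ and /p/): in an unstressed syllable, so rule 3 applies → [ə].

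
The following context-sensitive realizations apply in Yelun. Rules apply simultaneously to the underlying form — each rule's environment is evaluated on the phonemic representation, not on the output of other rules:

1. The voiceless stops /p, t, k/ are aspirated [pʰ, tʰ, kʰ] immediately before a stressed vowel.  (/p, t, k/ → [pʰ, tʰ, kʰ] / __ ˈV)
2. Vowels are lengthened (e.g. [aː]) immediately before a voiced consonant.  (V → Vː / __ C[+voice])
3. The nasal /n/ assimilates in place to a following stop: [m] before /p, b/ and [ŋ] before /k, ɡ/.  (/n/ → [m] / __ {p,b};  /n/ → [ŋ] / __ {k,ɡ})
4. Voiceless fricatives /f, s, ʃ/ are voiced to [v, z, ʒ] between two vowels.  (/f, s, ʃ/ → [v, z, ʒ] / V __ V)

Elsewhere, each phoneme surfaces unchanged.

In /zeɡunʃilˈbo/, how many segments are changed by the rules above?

3

Segments that undergo a rule: /e/ → [eː] (rule 2); /u/ → [uː] (rule 2); /i/ → [iː] (rule 2).
All other segments surface unchanged.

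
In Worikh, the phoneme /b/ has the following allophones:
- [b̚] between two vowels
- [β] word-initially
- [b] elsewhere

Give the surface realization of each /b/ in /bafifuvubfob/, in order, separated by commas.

[β], [b], [b]

Occurrence 1 (position 1): word-initially → [β].
Occurrence 2 (position 9): no conditioning environment matches → elsewhere allophone [b].
Occurrence 3 (position 12): no conditioning environment matches → elsewhere allophone [b].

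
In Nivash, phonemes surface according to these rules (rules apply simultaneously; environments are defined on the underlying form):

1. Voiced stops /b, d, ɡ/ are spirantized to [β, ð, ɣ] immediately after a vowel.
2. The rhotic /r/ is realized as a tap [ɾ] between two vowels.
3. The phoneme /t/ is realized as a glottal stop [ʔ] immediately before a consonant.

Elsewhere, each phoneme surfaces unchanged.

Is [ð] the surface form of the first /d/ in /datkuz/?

/d/ (word-initial) fails the environment for rule 1, so it stays [d].
The actual realization is [d], not [ð].

No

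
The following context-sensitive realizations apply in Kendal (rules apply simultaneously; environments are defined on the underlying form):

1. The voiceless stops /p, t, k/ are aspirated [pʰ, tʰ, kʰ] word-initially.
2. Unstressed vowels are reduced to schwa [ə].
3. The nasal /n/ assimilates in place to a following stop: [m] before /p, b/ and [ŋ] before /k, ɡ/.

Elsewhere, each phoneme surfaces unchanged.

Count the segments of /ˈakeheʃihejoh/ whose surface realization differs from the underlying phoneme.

Segments that undergo a rule: /e/ → [ə] (rule 2); /e/ → [ə] (rule 2); /i/ → [ə] (rule 2); /e/ → [ə] (rule 2); /o/ → [ə] (rule 2).
All other segments surface unchanged.

5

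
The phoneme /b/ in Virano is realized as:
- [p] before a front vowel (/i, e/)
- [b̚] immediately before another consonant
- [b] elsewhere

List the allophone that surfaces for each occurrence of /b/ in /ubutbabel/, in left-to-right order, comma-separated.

[b], [b], [p]

Occurrence 1 (position 2): no conditioning environment matches → elsewhere allophone [b].
Occurrence 2 (position 5): no conditioning environment matches → elsewhere allophone [b].
Occurrence 3 (position 7): before a front vowel (/i, e/) → [p].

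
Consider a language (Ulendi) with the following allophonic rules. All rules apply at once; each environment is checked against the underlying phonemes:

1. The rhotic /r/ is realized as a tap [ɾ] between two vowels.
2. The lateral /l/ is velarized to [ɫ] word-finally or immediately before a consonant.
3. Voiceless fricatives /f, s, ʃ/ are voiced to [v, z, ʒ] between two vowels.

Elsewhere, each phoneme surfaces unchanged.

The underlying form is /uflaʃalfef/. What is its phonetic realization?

/u/ — not in any rule's target class → [u].
/f/ (between /u/ and /l/) is in the target of rule 3 but the environment (between two vowels) is not met → [f].
/l/ (between /f/ and /a/) is in the target of rule 2 but the environment (word-finally or immediately before a consonant) is not met → [l].
/a/ — not in any rule's target class → [a].
/ʃ/ meets the environment for rule 3 (between two vowels) → [ʒ].
/a/ — not in any rule's target class → [a].
/l/ (between /a/ and /f/) occurs word-finally or immediately before a consonant → [ɫ] by rule 2.
/f/ (between /l/ and /e/): rule 3 targets it, but not between two vowels → unchanged [f].
/e/ — not in any rule's target class → [e].
/f/ (word-final) fails the environment for rule 3, so it stays [f].

[uflaʒaɫfef]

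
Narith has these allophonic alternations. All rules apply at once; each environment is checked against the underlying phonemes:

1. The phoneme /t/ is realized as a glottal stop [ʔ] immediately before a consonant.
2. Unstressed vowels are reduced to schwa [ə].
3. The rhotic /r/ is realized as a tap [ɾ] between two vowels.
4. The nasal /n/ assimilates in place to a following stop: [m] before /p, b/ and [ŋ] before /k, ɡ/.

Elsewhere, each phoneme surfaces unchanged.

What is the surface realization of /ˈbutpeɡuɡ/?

/b/ stays [b].
/u/ (between /b/ and /t/) fails the environment for rule 2, so it stays [u].
/t/ (between /u/ and /p/): immediately before a consonant, so rule 1 applies → [ʔ].
/p/ — not in any rule's target class → [p].
/e/ — between /p/ and /ɡ/, in an unstressed syllable — surfaces as [ə] (rule 2).
/ɡ/ — not in any rule's target class → [ɡ].
/u/ (between /ɡ/ and /ɡ/) occurs in an unstressed syllable → [ə] by rule 2.
/ɡ/ (word-final) is unaffected → [ɡ].

[ˈbuʔpəɡəɡ]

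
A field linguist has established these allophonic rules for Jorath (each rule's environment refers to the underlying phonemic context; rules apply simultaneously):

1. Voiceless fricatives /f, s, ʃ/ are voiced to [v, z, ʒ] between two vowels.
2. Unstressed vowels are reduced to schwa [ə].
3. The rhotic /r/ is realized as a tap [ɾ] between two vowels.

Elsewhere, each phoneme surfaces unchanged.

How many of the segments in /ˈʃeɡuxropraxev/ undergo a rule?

Segments that undergo a rule: /u/ → [ə] (rule 2); /o/ → [ə] (rule 2); /a/ → [ə] (rule 2); /e/ → [ə] (rule 2).
All other segments surface unchanged.

4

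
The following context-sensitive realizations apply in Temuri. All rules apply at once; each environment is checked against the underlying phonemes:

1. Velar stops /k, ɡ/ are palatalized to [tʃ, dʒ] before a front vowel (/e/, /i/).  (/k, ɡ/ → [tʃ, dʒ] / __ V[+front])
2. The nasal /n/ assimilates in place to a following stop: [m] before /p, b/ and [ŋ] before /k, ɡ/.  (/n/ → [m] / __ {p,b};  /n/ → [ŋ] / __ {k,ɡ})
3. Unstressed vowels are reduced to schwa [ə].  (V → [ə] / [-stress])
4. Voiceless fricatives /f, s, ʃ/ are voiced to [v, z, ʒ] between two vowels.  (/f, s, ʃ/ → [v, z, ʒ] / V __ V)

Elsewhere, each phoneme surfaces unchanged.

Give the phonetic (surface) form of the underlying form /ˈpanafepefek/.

/p/ (word-initial) is unaffected → [p].
/a/ (between /p/ and /n/) fails the environment for rule 3, so it stays [a].
/n/ (between /a/ and /a/) is in the target of rule 2 but the environment (before a labial or velar stop) is not met → [n].
/a/ (between /n/ and /f/): in an unstressed syllable, so rule 3 applies → [ə].
/f/ (between /a/ and /e/) occurs between two vowels → [v] by rule 4.
/e/ (between /f/ and /p/): in an unstressed syllable, so rule 3 applies → [ə].
/p/ stays [p].
/e/ — between /p/ and /f/, in an unstressed syllable — surfaces as [ə] (rule 3).
/f/ (between /e/ and /e/): between two vowels, so rule 4 applies → [v].
/e/ (between /f/ and /k/) occurs in an unstressed syllable → [ə] by rule 3.
/k/ — word-final; rule 1 does not apply here → [k].

[ˈpanəvəpəvək]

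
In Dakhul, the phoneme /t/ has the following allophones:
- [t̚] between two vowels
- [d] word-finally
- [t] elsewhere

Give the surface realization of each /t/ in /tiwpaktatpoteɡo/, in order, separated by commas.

[t], [t], [t], [t̚]

Occurrence 1 (position 1): no conditioning environment matches → elsewhere allophone [t].
Occurrence 2 (position 7): no conditioning environment matches → elsewhere allophone [t].
Occurrence 3 (position 9): no conditioning environment matches → elsewhere allophone [t].
Occurrence 4 (position 12): between two vowels → [t̚].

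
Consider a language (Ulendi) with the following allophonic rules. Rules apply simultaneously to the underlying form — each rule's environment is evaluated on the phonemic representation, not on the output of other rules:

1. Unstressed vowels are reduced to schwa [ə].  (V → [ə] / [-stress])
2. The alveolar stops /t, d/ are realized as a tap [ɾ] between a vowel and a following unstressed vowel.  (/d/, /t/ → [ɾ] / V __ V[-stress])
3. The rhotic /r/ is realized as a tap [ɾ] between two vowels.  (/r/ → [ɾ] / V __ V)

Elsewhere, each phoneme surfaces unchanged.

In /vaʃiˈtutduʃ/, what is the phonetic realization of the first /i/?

Rule 1 applies to /i/ (between /ʃ/ and /t/: in an unstressed syllable) → [ə].

[ə]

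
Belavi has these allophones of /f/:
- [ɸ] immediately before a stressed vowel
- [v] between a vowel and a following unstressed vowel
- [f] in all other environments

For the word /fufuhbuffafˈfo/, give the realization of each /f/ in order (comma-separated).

[f], [v], [f], [f], [f], [ɸ]

Occurrence 1 (position 1): no conditioning environment matches → elsewhere allophone [f].
Occurrence 2 (position 3): between a vowel and a following unstressed vowel → [v].
Occurrence 3 (position 8): no conditioning environment matches → elsewhere allophone [f].
Occurrence 4 (position 9): no conditioning environment matches → elsewhere allophone [f].
Occurrence 5 (position 11): no conditioning environment matches → elsewhere allophone [f].
Occurrence 6 (position 12): immediately before a stressed vowel → [ɸ].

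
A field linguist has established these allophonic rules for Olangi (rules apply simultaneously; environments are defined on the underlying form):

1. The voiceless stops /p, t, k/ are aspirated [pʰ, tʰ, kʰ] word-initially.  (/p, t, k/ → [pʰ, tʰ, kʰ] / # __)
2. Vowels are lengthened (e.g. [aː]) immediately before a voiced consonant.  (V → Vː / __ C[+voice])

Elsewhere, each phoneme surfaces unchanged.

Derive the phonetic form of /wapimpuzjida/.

[wapiːmpuːzjiːda]

/w/ — not in any rule's target class → [w].
/a/ (between /w/ and /p/): rule 2 targets it, but not before a voiced consonant → unchanged [a].
/p/ (between /a/ and /i/): rule 1 targets it, but not word-initially → unchanged [p].
/i/ (between /p/ and /m/): before a voiced consonant, so rule 2 applies → [iː].
/m/ (between /i/ and /p/) is unaffected → [m].
/p/ (between /m/ and /u/) fails the environment for rule 1, so it stays [p].
/u/ — between /p/ and /z/, before a voiced consonant — surfaces as [uː] (rule 2).
/z/ (between /u/ and /j/) is unaffected → [z].
/j/ (between /z/ and /i/): no rule targets it → [j].
/i/ meets the environment for rule 2 (before a voiced consonant) → [iː].
/d/ (between /i/ and /a/): no rule targets it → [d].
/a/ (word-final) is in the target of rule 2 but the environment (before a voiced consonant) is not met → [a].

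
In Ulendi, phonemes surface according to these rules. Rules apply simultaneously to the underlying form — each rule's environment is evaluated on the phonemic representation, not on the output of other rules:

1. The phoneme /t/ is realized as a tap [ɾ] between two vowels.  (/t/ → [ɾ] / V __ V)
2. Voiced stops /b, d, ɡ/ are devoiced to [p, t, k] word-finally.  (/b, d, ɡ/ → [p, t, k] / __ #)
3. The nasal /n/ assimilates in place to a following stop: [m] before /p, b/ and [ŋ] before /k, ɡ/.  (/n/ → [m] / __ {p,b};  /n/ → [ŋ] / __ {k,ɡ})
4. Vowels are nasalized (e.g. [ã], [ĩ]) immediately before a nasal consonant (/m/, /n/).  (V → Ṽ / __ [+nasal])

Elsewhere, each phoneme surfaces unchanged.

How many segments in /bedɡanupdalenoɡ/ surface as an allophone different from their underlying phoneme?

3

Segments that undergo a rule: /a/ → [ã] (rule 4); /e/ → [ẽ] (rule 4); /ɡ/ → [k] (rule 2).
All other segments surface unchanged.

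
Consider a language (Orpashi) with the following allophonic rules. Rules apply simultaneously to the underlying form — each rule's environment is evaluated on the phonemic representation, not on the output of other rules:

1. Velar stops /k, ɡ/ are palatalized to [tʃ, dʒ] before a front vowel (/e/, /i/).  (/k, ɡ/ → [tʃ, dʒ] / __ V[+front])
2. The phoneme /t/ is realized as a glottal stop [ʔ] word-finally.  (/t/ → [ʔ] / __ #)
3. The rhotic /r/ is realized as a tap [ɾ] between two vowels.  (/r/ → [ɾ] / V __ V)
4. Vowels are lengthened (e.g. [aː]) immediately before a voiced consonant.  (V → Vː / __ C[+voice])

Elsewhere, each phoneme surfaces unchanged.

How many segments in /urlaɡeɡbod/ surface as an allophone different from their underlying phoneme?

5

Segments that undergo a rule: /u/ → [uː] (rule 4); /a/ → [aː] (rule 4); /ɡ/ → [dʒ] (rule 1); /e/ → [eː] (rule 4); /o/ → [oː] (rule 4).
All other segments surface unchanged.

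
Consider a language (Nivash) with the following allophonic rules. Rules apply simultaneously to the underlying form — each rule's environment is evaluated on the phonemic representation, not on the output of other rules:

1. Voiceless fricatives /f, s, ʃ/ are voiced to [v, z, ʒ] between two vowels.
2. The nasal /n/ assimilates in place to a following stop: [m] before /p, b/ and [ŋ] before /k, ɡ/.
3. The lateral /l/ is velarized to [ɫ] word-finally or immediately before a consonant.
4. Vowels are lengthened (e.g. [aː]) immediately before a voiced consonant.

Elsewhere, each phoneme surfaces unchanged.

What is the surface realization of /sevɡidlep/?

[seːvɡiːdlep]

/s/ (word-initial) is in the target of rule 1 but the environment (between two vowels) is not met → [s].
/e/ (between /s/ and /v/) occurs before a voiced consonant → [eː] by rule 4.
/v/ (between /e/ and /ɡ/): no rule targets it → [v].
/ɡ/ (between /v/ and /i/): no rule targets it → [ɡ].
Rule 4 applies to /i/ (between /ɡ/ and /d/: before a voiced consonant) → [iː].
/d/ — not in any rule's target class → [d].
/l/ (between /d/ and /e/): rule 3 targets it, but not word-finally or immediately before a consonant → unchanged [l].
/e/ (between /l/ and /p/) fails the environment for rule 4, so it stays [e].
/p/ (word-final): no rule targets it → [p].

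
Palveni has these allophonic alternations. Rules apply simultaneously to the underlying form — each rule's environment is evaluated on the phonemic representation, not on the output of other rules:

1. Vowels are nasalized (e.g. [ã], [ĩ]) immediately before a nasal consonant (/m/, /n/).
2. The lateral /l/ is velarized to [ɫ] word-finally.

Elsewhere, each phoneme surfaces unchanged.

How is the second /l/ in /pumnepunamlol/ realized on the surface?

[ɫ]

/l/ (word-final): word-finally, so rule 2 applies → [ɫ].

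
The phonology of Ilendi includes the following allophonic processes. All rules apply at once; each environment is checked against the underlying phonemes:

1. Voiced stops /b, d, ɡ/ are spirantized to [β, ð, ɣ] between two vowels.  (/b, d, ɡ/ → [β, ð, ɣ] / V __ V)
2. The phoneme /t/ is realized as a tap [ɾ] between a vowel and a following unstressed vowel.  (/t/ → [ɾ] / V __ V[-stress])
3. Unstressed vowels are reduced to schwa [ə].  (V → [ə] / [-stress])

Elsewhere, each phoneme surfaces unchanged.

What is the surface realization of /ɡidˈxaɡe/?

/ɡ/ — word-initial; rule 1 does not apply here → [ɡ].
/i/ meets the environment for rule 3 (in an unstressed syllable) → [ə].
/d/ (between /i/ and /x/) is in the target of rule 1 but the environment (between two vowels) is not met → [d].
/x/ (between /d/ and /a/) is unaffected → [x].
/a/ — between /x/ and /ɡ/; rule 3 does not apply here → [a].
/ɡ/ (between /a/ and /e/) occurs between two vowels → [ɣ] by rule 1.
/e/ — word-final, in an unstressed syllable — surfaces as [ə] (rule 3).

[ɡədˈxaɣə]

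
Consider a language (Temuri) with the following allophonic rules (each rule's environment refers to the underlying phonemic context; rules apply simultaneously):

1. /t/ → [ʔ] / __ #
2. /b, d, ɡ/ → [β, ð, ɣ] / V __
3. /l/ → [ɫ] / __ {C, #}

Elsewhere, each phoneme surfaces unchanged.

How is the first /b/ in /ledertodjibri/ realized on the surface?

/b/ — between /i/ and /r/, immediately after a vowel — surfaces as [β] (rule 2).

[β]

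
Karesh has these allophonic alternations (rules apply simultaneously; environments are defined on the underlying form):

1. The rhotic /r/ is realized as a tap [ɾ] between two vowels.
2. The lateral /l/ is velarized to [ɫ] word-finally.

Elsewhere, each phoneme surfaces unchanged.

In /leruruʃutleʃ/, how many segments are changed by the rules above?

2

Segments that undergo a rule: /r/ → [ɾ] (rule 1); /r/ → [ɾ] (rule 1).
All other segments surface unchanged.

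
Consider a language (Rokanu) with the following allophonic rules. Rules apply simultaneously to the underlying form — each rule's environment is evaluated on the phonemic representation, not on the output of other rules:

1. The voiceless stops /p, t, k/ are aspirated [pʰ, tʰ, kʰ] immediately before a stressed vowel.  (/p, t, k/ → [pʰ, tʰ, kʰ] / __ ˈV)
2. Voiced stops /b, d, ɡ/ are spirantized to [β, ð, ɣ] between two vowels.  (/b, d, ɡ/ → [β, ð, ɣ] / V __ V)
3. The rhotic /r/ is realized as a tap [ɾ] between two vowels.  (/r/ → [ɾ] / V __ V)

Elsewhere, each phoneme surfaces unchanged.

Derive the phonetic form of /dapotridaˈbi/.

[dapotriðaˈβi]

/d/ (word-initial) is in the target of rule 2 but the environment (between two vowels) is not met → [d].
/a/ (between /d/ and /p/): no rule targets it → [a].
/p/ (between /a/ and /o/): rule 1 targets it, but not immediately before a stressed vowel → unchanged [p].
/o/ (between /p/ and /t/): no rule targets it → [o].
/t/ (between /o/ and /r/) fails the environment for rule 1, so it stays [t].
/r/ — between /t/ and /i/; rule 3 does not apply here → [r].
/i/ (between /r/ and /d/) is unaffected → [i].
Rule 2 applies to /d/ (between /i/ and /a/: between two vowels) → [ð].
/a/ — not in any rule's target class → [a].
/b/ (between /a/ and /i/): between two vowels, so rule 2 applies → [β].
/i/ (word-final): no rule targets it → [i].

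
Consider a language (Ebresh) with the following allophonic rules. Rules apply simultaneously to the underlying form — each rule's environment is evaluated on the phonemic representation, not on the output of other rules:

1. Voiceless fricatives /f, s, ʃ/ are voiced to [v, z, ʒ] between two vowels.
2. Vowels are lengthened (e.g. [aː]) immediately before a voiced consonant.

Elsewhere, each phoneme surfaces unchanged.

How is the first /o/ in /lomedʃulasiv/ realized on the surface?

[oː]

/o/ — between /l/ and /m/, before a voiced consonant — surfaces as [oː] (rule 2).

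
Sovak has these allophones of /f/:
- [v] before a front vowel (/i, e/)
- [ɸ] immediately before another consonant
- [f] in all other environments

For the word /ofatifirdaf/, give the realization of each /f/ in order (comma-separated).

[f], [v], [f]

Occurrence 1 (position 2): no conditioning environment matches → elsewhere allophone [f].
Occurrence 2 (position 6): before a front vowel (/i, e/) → [v].
Occurrence 3 (position 11): no conditioning environment matches → elsewhere allophone [f].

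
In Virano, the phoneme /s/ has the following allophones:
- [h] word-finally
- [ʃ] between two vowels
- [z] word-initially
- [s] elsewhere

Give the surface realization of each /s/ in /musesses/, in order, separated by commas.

Occurrence 1 (position 3): between two vowels → [ʃ].
Occurrence 2 (position 5): no conditioning environment matches → elsewhere allophone [s].
Occurrence 3 (position 6): no conditioning environment matches → elsewhere allophone [s].
Occurrence 4 (position 8): word-finally → [h].

[ʃ], [s], [s], [h]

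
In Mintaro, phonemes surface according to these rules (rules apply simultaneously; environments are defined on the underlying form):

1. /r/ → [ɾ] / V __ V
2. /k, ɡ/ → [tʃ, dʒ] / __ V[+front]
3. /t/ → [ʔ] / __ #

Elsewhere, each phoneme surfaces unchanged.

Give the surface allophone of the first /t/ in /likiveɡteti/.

[t]

/t/ (between /ɡ/ and /e/) is in the target of rule 3 but the environment (word-finally) is not met → [t].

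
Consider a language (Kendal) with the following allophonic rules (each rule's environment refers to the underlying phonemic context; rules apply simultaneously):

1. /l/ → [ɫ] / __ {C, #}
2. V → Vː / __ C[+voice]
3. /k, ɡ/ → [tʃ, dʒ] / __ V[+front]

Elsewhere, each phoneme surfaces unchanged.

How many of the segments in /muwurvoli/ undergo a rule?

3

Segments that undergo a rule: /u/ → [uː] (rule 2); /u/ → [uː] (rule 2); /o/ → [oː] (rule 2).
All other segments surface unchanged.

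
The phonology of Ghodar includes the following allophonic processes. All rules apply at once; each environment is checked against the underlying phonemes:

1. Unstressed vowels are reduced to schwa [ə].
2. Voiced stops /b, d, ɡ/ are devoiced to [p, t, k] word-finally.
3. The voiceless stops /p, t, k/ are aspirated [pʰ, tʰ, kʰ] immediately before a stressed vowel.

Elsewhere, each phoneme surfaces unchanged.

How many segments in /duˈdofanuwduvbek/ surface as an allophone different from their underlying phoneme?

Segments that undergo a rule: /u/ → [ə] (rule 1); /a/ → [ə] (rule 1); /u/ → [ə] (rule 1); /u/ → [ə] (rule 1); /e/ → [ə] (rule 1).
All other segments surface unchanged.

5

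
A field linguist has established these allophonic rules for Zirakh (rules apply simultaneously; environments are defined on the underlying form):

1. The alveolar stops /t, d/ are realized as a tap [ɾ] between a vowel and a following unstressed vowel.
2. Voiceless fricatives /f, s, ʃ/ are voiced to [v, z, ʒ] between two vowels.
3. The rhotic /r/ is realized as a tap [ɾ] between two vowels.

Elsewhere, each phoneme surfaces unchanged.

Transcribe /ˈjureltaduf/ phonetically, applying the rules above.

/j/ — not in any rule's target class → [j].
/u/ (between /j/ and /r/): no rule targets it → [u].
/r/ meets the environment for rule 3 (between two vowels) → [ɾ].
/e/ — not in any rule's target class → [e].
/l/ (between /e/ and /t/): no rule targets it → [l].
/t/ (between /l/ and /a/): rule 1 targets it, but not between a vowel and a following unstressed vowel → unchanged [t].
/a/ (between /t/ and /d/): no rule targets it → [a].
/d/ (between /a/ and /u/) occurs between a vowel and a following unstressed vowel → [ɾ] by rule 1.
/u/ (between /d/ and /f/) is unaffected → [u].
/f/ (word-final) fails the environment for rule 2, so it stays [f].

[ˈjuɾeltaɾuf]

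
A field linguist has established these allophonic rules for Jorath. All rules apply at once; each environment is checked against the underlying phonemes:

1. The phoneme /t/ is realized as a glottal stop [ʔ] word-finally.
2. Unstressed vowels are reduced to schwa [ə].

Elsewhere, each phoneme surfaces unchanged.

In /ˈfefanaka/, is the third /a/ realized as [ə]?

Yes

/a/ — word-final, in an unstressed syllable — surfaces as [ə] (rule 2).
The actual realization is [ə], which matches [ə].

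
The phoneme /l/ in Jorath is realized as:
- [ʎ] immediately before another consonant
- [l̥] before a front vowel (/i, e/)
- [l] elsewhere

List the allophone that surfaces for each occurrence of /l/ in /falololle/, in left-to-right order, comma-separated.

Occurrence 1 (position 3): no conditioning environment matches → elsewhere allophone [l].
Occurrence 2 (position 5): no conditioning environment matches → elsewhere allophone [l].
Occurrence 3 (position 7): immediately before another consonant → [ʎ].
Occurrence 4 (position 8): before a front vowel (/i, e/) → [l̥].

[l], [l], [ʎ], [l̥]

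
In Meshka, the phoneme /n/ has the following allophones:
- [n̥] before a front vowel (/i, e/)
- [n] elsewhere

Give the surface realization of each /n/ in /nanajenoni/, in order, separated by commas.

[n], [n], [n], [n̥]

Occurrence 1 (position 1): no conditioning environment matches → elsewhere allophone [n].
Occurrence 2 (position 3): no conditioning environment matches → elsewhere allophone [n].
Occurrence 3 (position 7): no conditioning environment matches → elsewhere allophone [n].
Occurrence 4 (position 9): before a front vowel (/i, e/) → [n̥].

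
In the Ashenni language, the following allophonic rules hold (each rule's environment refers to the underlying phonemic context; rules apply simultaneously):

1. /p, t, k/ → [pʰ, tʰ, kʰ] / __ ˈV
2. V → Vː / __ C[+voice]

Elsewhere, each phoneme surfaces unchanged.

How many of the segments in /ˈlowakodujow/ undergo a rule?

Segments that undergo a rule: /o/ → [oː] (rule 2); /o/ → [oː] (rule 2); /u/ → [uː] (rule 2); /o/ → [oː] (rule 2).
All other segments surface unchanged.

4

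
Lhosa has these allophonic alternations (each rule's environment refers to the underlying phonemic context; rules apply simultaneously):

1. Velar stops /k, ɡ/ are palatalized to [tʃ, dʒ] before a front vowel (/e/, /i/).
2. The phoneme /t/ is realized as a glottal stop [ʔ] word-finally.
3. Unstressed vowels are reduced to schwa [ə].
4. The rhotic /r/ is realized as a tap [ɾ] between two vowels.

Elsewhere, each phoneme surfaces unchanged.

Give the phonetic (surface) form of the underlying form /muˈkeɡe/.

[məˈtʃedʒə]

/m/ stays [m].
Rule 3 applies to /u/ (between /m/ and /k/: in an unstressed syllable) → [ə].
/k/ (between /u/ and /e/): before a front vowel, so rule 1 applies → [tʃ].
/e/ (between /k/ and /ɡ/) fails the environment for rule 3, so it stays [e].
Rule 1 applies to /ɡ/ (between /e/ and /e/: before a front vowel) → [dʒ].
/e/ (word-final): in an unstressed syllable, so rule 3 applies → [ə].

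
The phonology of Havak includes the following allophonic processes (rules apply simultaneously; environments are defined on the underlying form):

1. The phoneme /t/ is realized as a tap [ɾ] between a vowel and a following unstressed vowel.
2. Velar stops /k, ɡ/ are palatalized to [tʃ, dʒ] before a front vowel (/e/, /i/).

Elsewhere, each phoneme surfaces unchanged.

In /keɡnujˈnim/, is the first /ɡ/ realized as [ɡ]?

/ɡ/ (between /e/ and /n/): rule 2 targets it, but not before a front vowel → unchanged [ɡ].
The actual realization is [ɡ], which matches [ɡ].

Yes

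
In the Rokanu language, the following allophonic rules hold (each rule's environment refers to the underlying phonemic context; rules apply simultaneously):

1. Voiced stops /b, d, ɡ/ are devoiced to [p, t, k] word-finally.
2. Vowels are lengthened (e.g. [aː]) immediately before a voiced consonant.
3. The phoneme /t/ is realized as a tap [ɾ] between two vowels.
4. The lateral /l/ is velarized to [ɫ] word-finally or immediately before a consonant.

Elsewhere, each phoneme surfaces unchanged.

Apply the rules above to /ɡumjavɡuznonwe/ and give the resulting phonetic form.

[ɡuːmjaːvɡuːznoːnwe]

/ɡ/ — word-initial; rule 1 does not apply here → [ɡ].
/u/ — between /ɡ/ and /m/, before a voiced consonant — surfaces as [uː] (rule 2).
/a/ — between /j/ and /v/, before a voiced consonant — surfaces as [aː] (rule 2).
/ɡ/ (between /v/ and /u/) fails the environment for rule 1, so it stays [ɡ].
/u/ — between /ɡ/ and /z/, before a voiced consonant — surfaces as [uː] (rule 2).
/o/ (between /n/ and /n/): before a voiced consonant, so rule 2 applies → [oː].
/e/ (word-final) is in the target of rule 2 but the environment (before a voiced consonant) is not met → [e].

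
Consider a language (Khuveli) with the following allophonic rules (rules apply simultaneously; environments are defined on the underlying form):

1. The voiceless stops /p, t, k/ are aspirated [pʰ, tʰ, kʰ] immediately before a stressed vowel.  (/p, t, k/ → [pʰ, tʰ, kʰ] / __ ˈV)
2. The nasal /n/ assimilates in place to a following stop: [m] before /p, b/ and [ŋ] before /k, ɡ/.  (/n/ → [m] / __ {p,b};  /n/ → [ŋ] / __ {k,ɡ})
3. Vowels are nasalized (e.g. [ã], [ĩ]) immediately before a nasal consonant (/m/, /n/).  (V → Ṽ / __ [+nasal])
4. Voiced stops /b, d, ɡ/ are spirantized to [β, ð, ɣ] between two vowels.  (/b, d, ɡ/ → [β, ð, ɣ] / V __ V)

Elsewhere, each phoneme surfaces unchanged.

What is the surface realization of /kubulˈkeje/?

[kuβulˈkʰeje]

/k/ (word-initial): rule 1 targets it, but not immediately before a stressed vowel → unchanged [k].
/u/ (between /k/ and /b/) fails the environment for rule 3, so it stays [u].
/b/ (between /u/ and /u/) occurs between two vowels → [β] by rule 4.
/u/ — between /b/ and /l/; rule 3 does not apply here → [u].
/k/ meets the environment for rule 1 (immediately before a stressed vowel) → [kʰ].
/e/ (between /k/ and /j/): rule 3 targets it, but not before a nasal consonant → unchanged [e].
/e/ (word-final) fails the environment for rule 3, so it stays [e].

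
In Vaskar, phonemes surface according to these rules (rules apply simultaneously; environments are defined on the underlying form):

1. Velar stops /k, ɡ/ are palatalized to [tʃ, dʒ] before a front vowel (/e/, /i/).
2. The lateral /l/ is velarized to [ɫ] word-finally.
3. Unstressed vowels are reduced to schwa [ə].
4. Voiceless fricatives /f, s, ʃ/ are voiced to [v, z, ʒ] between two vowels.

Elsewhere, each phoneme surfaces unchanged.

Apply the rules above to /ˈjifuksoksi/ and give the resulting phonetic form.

[ˈjivəksəksə]

/i/ — between /j/ and /f/; rule 3 does not apply here → [i].
/f/ meets the environment for rule 4 (between two vowels) → [v].
/u/ (between /f/ and /k/) occurs in an unstressed syllable → [ə] by rule 3.
/k/ (between /u/ and /s/) is in the target of rule 1 but the environment (before a front vowel) is not met → [k].
/s/ — between /k/ and /o/; rule 4 does not apply here → [s].
/o/ meets the environment for rule 3 (in an unstressed syllable) → [ə].
/k/ (between /o/ and /s/): rule 1 targets it, but not before a front vowel → unchanged [k].
/s/ (between /k/ and /i/) fails the environment for rule 4, so it stays [s].
/i/ (word-final) occurs in an unstressed syllable → [ə] by rule 3.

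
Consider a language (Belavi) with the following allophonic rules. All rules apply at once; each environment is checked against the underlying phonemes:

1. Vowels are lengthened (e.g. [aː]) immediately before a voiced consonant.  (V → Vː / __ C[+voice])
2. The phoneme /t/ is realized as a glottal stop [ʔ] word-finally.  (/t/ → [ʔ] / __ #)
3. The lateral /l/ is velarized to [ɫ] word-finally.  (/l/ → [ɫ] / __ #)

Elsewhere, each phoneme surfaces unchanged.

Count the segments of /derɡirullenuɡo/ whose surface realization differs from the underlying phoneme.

5

Segments that undergo a rule: /e/ → [eː] (rule 1); /i/ → [iː] (rule 1); /u/ → [uː] (rule 1); /e/ → [eː] (rule 1); /u/ → [uː] (rule 1).
All other segments surface unchanged.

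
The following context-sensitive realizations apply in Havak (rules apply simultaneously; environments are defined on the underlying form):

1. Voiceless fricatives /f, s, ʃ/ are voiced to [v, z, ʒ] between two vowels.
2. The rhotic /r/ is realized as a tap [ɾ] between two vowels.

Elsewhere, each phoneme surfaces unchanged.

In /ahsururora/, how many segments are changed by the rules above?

Segments that undergo a rule: /r/ → [ɾ] (rule 2); /r/ → [ɾ] (rule 2); /r/ → [ɾ] (rule 2).
All other segments surface unchanged.

3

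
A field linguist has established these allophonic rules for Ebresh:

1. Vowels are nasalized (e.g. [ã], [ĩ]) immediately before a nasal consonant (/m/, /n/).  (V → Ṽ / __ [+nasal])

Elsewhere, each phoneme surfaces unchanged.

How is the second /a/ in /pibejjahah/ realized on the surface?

[a]

/a/ (between /h/ and /h/) fails the environment for rule 1, so it stays [a].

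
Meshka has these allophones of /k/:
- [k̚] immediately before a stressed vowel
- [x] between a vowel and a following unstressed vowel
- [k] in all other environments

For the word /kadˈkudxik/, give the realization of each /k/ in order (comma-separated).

[k], [k̚], [k]

Occurrence 1 (position 1): no conditioning environment matches → elsewhere allophone [k].
Occurrence 2 (position 4): immediately before a stressed vowel → [k̚].
Occurrence 3 (position 9): no conditioning environment matches → elsewhere allophone [k].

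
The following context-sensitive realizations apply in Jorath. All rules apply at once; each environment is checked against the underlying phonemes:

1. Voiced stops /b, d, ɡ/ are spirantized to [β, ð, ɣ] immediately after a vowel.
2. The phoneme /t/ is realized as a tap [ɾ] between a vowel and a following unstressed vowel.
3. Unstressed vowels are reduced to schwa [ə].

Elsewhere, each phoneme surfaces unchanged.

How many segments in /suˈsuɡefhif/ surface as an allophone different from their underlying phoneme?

4

Segments that undergo a rule: /u/ → [ə] (rule 3); /ɡ/ → [ɣ] (rule 1); /e/ → [ə] (rule 3); /i/ → [ə] (rule 3).
All other segments surface unchanged.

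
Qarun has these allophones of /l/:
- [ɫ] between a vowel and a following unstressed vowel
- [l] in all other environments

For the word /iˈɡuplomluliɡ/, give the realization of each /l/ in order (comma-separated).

[l], [l], [ɫ]

Occurrence 1 (position 5): no conditioning environment matches → elsewhere allophone [l].
Occurrence 2 (position 8): no conditioning environment matches → elsewhere allophone [l].
Occurrence 3 (position 10): between a vowel and a following unstressed vowel → [ɫ].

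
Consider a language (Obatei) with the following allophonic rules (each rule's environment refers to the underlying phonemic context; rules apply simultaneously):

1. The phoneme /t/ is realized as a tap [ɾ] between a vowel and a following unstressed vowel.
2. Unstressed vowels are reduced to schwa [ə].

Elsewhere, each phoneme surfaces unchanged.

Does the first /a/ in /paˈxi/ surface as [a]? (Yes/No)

No

/a/ — between /p/ and /x/, in an unstressed syllable — surfaces as [ə] (rule 2).
The actual realization is [ə], not [a].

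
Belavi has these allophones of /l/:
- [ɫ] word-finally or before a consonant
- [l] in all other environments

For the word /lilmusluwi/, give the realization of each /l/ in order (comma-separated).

Occurrence 1 (position 1): no conditioning environment matches → elsewhere allophone [l].
Occurrence 2 (position 3): word-finally or before a consonant → [ɫ].
Occurrence 3 (position 7): no conditioning environment matches → elsewhere allophone [l].

[l], [ɫ], [l]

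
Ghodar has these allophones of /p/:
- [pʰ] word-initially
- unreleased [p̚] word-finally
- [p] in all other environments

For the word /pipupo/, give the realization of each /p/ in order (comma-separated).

Occurrence 1 (position 1): word-initially → [pʰ].
Occurrence 2 (position 3): no conditioning environment matches → elsewhere allophone [p].
Occurrence 3 (position 5): no conditioning environment matches → elsewhere allophone [p].

[pʰ], [p], [p]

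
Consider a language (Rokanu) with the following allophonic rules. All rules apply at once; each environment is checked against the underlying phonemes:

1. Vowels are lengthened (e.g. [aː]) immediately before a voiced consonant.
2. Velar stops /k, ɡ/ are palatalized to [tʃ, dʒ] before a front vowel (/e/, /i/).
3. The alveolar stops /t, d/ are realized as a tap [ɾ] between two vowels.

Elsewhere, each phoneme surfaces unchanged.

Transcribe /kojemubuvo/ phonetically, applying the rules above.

/k/ (word-initial) is in the target of rule 2 but the environment (before a front vowel) is not met → [k].
/o/ (between /k/ and /j/): before a voiced consonant, so rule 1 applies → [oː].
/j/ stays [j].
/e/ (between /j/ and /m/) occurs before a voiced consonant → [eː] by rule 1.
/m/ (between /e/ and /u/) is unaffected → [m].
/u/ meets the environment for rule 1 (before a voiced consonant) → [uː].
/b/ — not in any rule's target class → [b].
/u/ (between /b/ and /v/) occurs before a voiced consonant → [uː] by rule 1.
/v/ (between /u/ and /o/): no rule targets it → [v].
/o/ (word-final): rule 1 targets it, but not before a voiced consonant → unchanged [o].

[koːjeːmuːbuːvo]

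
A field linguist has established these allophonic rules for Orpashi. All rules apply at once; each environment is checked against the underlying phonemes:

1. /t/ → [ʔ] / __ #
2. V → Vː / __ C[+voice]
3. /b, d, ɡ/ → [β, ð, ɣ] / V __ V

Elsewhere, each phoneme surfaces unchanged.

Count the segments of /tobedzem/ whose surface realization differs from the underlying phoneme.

Segments that undergo a rule: /o/ → [oː] (rule 2); /b/ → [β] (rule 3); /e/ → [eː] (rule 2); /e/ → [eː] (rule 2).
All other segments surface unchanged.

4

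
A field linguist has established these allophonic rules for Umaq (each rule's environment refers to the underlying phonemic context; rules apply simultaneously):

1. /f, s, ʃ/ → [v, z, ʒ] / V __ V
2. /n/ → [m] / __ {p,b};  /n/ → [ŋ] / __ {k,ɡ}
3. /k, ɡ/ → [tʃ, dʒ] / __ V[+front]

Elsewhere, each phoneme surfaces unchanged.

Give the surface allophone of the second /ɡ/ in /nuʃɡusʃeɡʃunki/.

[ɡ]

/ɡ/ — between /e/ and /ʃ/; rule 3 does not apply here → [ɡ].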